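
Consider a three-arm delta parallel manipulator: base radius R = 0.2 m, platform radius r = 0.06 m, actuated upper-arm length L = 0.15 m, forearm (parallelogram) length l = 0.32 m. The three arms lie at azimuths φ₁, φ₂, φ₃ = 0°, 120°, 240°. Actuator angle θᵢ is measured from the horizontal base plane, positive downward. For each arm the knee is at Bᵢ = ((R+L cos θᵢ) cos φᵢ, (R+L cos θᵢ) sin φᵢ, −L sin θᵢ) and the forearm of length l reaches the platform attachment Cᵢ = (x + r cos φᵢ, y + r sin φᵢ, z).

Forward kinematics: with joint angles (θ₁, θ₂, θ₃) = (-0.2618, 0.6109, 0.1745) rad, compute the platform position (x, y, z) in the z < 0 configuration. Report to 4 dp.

arm 1 at φ=0.0°: (R−r)+L cos θ1 = 0.2849;  S1 = (0.2849, 0.0000, 0.0388)
φ2=120.0°: virtual centre (-0.1314, 0.2277, -0.0860), radius l
S3 = (0.2877·cos240.0°, 0.2877·sin240.0°, -0.0260) = (-0.1439, -0.2492, -0.0260)
eliminate P² terms by subtracting sphere 1 from 2 and 3
[-0.8326 0.4553 -0.2497]·P = -0.0062;  [-0.8575 -0.4983 -0.1297]·P = 0.0008
det = 0.8054;  x = 0.0034+-0.2279z,  y = -0.0074+0.1318z
sphere 1 gives Az²+Bz+C=0 with A=1.0693, B=0.0487, C=-0.0216;  B²−4AC=0.0947;  roots -0.1667, 0.1211;  negative root z = -0.1667
x = 0.0413, y = -0.0293

(0.0413, -0.0293, -0.1667)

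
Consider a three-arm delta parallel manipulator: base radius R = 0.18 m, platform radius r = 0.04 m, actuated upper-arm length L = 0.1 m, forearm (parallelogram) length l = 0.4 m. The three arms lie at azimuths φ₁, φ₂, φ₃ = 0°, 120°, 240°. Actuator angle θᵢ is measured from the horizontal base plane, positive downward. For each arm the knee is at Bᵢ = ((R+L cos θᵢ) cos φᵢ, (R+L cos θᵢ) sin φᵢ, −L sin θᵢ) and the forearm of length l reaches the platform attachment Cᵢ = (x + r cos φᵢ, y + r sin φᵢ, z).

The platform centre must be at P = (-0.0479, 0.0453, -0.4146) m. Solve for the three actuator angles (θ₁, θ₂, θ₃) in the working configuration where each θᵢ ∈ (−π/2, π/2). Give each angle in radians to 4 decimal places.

θ₁ = 1.1342, θ₂ = 0.5235, θ₃ = 0.9600

φ1=0.0° → target in arm frame (-0.0479, 0.0453)
  e−x'=0.1879;  (l²−L²−(e−x')²−y'²−z²)/2L = -0.2963
  √(A²+B²)=0.4552;  θ1 = -1.1453+2.2795 ≈ 1.1342
φ2=120.0° → target in arm frame (0.0632, 0.0188)
  e−x'=0.0768;  (l²−L²−(e−x')²−y'²−z²)/2L = -0.1407
  √(A²+B²)=0.4217;  θ2 = -1.3876+1.9111 ≈ 0.5235
rotate P by −φ3: (-0.0153, -0.0641, -0.4146)
  A cos θ + B sin θ = C:  0.1553·cos θ + -0.4146·sin θ = -0.2506
  γ=atan2(-0.4146,0.1553)=-1.2124;  ψ=arccos(-0.5660)=2.1725;  θ3=γ+ψ≈0.9600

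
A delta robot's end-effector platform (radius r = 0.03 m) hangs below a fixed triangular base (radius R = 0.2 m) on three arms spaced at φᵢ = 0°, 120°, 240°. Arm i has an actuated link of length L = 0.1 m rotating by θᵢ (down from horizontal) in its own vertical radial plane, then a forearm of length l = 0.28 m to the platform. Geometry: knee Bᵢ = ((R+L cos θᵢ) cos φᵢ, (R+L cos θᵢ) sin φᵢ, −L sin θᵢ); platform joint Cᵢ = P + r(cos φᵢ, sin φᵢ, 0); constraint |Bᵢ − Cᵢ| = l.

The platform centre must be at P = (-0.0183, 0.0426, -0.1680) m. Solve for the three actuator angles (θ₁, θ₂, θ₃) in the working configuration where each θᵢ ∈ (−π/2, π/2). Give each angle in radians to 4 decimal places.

θ₁ = 0.7847, θ₂ = 0.0003, θ₃ = 0.8724

φ1=0.0° → target in arm frame (-0.0183, 0.0426)
  e−x'=0.1883;  (l²−L²−(e−x')²−y'²−z²)/2L = 0.0145
  γ=atan2(-0.1680,0.1883)=-0.7285;  ψ=arccos(0.0575)=1.5132;  θ1=γ+ψ≈0.7847
rotate P by −φ2: (0.0460, -0.0055, -0.1680)
  e−x'=0.1240;  (l²−L²−(e−x')²−y'²−z²)/2L = 0.1239
  θ2 = atan2(B,A) + arccos(C/0.2088) = 0.0003
rotate P by −φ3: (-0.0277, -0.0371, -0.1680)
  A cos θ + B sin θ = C:  0.1977·cos θ + -0.1680·sin θ = -0.0015
  √(A²+B²)=0.2595;  θ3 = -0.7043+1.5767 ≈ 0.8724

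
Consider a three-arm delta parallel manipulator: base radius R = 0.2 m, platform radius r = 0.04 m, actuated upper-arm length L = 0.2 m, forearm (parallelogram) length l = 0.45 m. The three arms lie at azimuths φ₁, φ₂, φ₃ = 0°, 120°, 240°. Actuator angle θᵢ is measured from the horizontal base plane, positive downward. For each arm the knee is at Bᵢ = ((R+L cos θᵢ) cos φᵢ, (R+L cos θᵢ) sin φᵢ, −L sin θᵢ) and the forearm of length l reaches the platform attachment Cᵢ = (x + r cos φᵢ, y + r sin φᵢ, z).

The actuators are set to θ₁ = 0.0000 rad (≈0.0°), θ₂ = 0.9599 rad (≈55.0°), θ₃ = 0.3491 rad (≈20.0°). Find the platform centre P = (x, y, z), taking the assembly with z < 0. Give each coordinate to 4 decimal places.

(0.1010, -0.0916, -0.3564)

arm 1 at φ=0.0°: ρ1 = 0.3600;  O1 = (0.3600, 0.0000, 0.0000)
O2 = (0.2747·cos120.0°, 0.2747·sin120.0°, -0.1638) = (-0.1374, 0.2379, -0.1638)
arm 3 at φ=240.0°: ρ3 = 0.3479;  O3 = (-0.1740, -0.3013, -0.0684)
subtract pairs → two planes through P
plane₁₂: -0.9947x+0.4758y+-0.3277z = -0.0273
det = 1.1076;  x = 0.0165+-0.2371z,  y = -0.0228+0.1930z
sphere 1 gives Az²+Bz+C=0 with A=1.0935, B=0.1540, C=-0.0840;  B²−4AC=0.3911;  roots -0.3564, 0.2155;  negative root z = -0.3564
x = 0.1010, y = -0.0916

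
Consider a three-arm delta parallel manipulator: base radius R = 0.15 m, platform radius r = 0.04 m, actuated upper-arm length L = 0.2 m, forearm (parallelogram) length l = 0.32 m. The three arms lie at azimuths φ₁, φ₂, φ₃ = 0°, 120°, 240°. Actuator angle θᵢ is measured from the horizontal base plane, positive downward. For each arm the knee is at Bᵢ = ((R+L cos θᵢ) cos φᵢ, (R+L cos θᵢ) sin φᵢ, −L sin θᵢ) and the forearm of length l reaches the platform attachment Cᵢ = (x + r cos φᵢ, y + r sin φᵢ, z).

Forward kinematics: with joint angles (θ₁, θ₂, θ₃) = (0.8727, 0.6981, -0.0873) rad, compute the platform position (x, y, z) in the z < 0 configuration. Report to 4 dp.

(-0.0662, -0.0718, -0.2195)

φ1=0.0°: virtual centre (0.2386, 0.0000, -0.1532), radius l
φ2=120.0°: virtual centre (-0.1316, 0.2279, -0.1286), radius l
O3 = (0.3092·cos240.0°, 0.3092·sin240.0°, 0.0174) = (-0.1546, -0.2678, 0.0174)
|O₂|²−|O₁|² = 0.0054;  |O₃|²−|O₁|² = 0.0156
linear system: -0.7403x+0.4559y = 0.0054−0.0493z; -0.7863x+-0.5356y = 0.0156−0.3413z
det = 0.7550;  x = -0.0132+0.2411z,  y = -0.0096+0.2833z
quadratic in z: (1.1384)z²+(0.1796)z+(-0.0154)=0, √Δ=0.3202 → z ∈ {-0.2195, 0.0618}; z = -0.2195 (taking z<0)
x = -0.0662, y = -0.0718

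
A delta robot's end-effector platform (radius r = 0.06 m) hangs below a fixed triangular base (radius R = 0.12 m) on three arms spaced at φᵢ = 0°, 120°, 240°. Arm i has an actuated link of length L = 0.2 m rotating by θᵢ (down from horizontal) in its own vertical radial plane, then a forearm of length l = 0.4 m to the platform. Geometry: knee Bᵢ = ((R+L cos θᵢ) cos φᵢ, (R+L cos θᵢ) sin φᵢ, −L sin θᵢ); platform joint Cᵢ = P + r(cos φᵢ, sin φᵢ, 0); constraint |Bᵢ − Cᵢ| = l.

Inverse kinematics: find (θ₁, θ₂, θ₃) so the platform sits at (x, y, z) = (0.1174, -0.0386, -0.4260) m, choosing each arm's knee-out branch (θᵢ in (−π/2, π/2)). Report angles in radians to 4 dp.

θ₁ = 0.2617, θ₂ = 0.8726, θ₃ = 0.6980

rotate P by −φ1: (0.1174, -0.0386, -0.4260)
  A cos θ + B sin θ = C:  -0.0574·cos θ + -0.4260·sin θ = -0.1657
  √(A²+B²)=0.4298;  θ1 = -1.7047+1.9664 ≈ 0.2617
rotate P by −φ2: (-0.0921, -0.0824, -0.4260)
  A cos θ + B sin θ = C:  0.1521·cos θ + -0.4260·sin θ = -0.2285
  √(A²+B²)=0.4523;  θ2 = -1.2278+2.1004 ≈ 0.8726
φ3=240.0° → target in arm frame (-0.0253, 0.1210)
  A=0.0853, B=-0.4260, C=(l²−L²−A²−y'²−z²)/(2L)=-0.2085
  θ3 = atan2(B,A) + arccos(C/0.4345) = 0.6980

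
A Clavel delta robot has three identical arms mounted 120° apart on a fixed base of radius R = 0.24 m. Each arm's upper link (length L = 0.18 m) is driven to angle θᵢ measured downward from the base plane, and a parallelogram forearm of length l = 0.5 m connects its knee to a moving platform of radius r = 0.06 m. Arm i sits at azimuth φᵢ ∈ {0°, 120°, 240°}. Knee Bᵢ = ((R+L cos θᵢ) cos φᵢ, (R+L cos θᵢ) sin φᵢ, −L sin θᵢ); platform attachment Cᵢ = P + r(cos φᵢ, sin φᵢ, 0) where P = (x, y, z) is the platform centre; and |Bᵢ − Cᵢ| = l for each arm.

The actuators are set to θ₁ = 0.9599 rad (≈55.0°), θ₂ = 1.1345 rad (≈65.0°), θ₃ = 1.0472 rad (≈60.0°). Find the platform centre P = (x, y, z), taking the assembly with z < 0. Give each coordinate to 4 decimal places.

O1 = (0.2832·cos0.0°, 0.2832·sin0.0°, -0.1474) = (0.2832, 0.0000, -0.1474)
φ2=120.0°: virtual centre (-0.1280, 0.2218, -0.1631), radius l
φ3=240.0°: virtual centre (-0.1350, -0.2338, -0.1559), radius l
|O₂|²−|O₁|² = -0.0098;  |O₃|²−|O₁|² = -0.0048
plane₁₂: -0.8226x+0.4435y+-0.0314z = -0.0098
det = 0.7557;  x = 0.0089+-0.0293z,  y = -0.0056+0.0164z
into |P−O₁|² = l²: 1.0011z² + 0.3108z + -0.1529 = 0;  Δ = 0.7090;  z = -0.5758 or 0.2653 → z<0 root = -0.5758
x = 0.0257, y = -0.0151

(0.0257, -0.0151, -0.5758)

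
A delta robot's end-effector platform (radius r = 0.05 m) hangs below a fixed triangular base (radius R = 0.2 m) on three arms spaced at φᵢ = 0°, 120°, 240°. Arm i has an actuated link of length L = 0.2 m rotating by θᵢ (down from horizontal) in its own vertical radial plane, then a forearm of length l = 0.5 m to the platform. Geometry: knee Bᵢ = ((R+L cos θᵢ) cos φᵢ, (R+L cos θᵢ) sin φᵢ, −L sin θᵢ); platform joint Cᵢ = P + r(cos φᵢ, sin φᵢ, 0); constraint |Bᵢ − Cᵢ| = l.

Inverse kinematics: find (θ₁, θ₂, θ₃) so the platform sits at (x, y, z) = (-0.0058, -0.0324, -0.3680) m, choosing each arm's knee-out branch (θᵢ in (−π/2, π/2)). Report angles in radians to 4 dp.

φ1=0.0° → target in arm frame (-0.0058, -0.0324)
  A=0.1558, B=-0.3680, C=(l²−L²−A²−y'²−z²)/(2L)=0.1231
  θ1 = atan2(B,A) + arccos(C/0.3996) = 0.0873
arm 2 (φ=120.0°): x'=-0.0252, y'=0.0212
  A=0.1752, B=-0.3680, C=(l²−L²−A²−y'²−z²)/(2L)=0.1086
  γ=atan2(-0.3680,0.1752)=-1.1266;  ψ=arccos(0.2665)=1.3010;  θ2=γ+ψ≈0.1745
φ3=240.0° → target in arm frame (0.0310, 0.0112)
  A=0.1190, B=-0.3680, C=(l²−L²−A²−y'²−z²)/(2L)=0.1507
  γ=atan2(-0.3680,0.1190)=-1.2579;  ψ=arccos(0.3896)=1.1706;  θ3=γ+ψ≈-0.0874

θ₁ = 0.0873, θ₂ = 0.1745, θ₃ = -0.0874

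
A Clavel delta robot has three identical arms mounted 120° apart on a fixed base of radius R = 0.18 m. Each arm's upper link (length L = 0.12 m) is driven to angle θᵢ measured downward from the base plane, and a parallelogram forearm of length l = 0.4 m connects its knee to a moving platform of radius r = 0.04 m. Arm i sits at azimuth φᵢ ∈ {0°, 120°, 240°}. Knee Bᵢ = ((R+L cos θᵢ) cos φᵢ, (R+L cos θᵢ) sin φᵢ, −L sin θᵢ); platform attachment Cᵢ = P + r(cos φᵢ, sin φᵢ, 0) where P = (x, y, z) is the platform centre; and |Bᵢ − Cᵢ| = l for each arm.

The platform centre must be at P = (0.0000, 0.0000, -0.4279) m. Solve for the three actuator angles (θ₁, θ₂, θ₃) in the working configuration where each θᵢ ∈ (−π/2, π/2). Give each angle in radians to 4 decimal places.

θ₁ = 0.8730, θ₂ = 0.8730, θ₃ = 0.8730

arm 1 (φ=0.0°): x'=0.0000, y'=0.0000
  A cos θ + B sin θ = C:  0.1400·cos θ + -0.4279·sin θ = -0.2379
  √(A²+B²)=0.4502;  θ1 = -1.2546+2.1275 ≈ 0.8730
φ2=120.0° → target in arm frame (0.0000, 0.0000)
  A=0.1400, B=-0.4279, C=(l²−L²−A²−y'²−z²)/(2L)=-0.2379
  θ2 = atan2(B,A) + arccos(C/0.4502) = 0.8730
rotate P by −φ3: (0.0000, 0.0000, -0.4279)
  A cos θ + B sin θ = C:  0.1400·cos θ + -0.4279·sin θ = -0.2379
  θ3 = atan2(B,A) + arccos(C/0.4502) = 0.8730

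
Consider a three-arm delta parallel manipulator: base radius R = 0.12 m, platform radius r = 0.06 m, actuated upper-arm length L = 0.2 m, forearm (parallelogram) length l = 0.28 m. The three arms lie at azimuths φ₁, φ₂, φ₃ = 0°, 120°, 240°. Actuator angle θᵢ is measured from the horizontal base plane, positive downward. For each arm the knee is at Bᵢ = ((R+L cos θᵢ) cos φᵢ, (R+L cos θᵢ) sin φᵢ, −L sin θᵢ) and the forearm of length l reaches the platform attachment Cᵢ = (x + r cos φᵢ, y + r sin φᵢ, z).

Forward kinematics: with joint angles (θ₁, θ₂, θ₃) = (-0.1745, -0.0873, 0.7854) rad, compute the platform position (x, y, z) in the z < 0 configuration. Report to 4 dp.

(0.0436, 0.0654, -0.1344)

arm 1 at φ=0.0°: e+L cos θ1 = 0.2570;  S1 = (0.2570, 0.0000, 0.0347)
arm 2 at φ=120.0°: e+L cos θ2 = 0.2592;  S2 = (-0.1296, 0.2245, 0.0174)
S3 = (0.2014·cos240.0°, 0.2014·sin240.0°, -0.1414) = (-0.1007, -0.1744, -0.1414)
eliminate P² terms by subtracting sphere 1 from 2 and 3
[-0.7732 0.4490 -0.0346]·P = 0.0003;  [-0.7153 -0.3489 -0.3523]·P = -0.0067
det = 0.5909;  x = 0.0049+-0.2881z,  y = 0.0091+-0.4191z
into |P−S₁|² = l²: 1.2586z² + 0.0682z + -0.0136 = 0;  Δ = 0.0730;  z = -0.1344 or 0.0802 → z<0 root = -0.1344
x = 0.0436, y = 0.0654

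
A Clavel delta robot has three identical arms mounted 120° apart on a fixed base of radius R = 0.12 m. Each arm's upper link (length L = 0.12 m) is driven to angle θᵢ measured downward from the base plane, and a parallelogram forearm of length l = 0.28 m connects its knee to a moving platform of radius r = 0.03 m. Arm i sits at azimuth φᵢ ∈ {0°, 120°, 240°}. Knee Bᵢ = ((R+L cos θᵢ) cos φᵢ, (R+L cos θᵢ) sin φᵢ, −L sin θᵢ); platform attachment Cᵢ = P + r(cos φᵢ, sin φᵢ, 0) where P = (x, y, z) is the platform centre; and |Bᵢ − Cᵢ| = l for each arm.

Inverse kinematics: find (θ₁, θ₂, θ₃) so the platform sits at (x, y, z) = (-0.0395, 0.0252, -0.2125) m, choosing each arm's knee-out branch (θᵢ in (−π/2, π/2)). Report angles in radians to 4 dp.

θ₁ = 0.5232, θ₂ = -0.0874, θ₃ = 0.2613

φ1=0.0° → target in arm frame (-0.0395, 0.0252)
  e−x'=0.1295;  (l²−L²−(e−x')²−y'²−z²)/2L = 0.0060
  √(A²+B²)=0.2489;  θ1 = -1.0235+1.5467 ≈ 0.5232
φ2=120.0° → target in arm frame (0.0416, 0.0216)
  e−x'=0.0484;  (l²−L²−(e−x')²−y'²−z²)/2L = 0.0668
  √(A²+B²)=0.2179;  θ2 = -1.3467+1.2593 ≈ -0.0874
rotate P by −φ3: (-0.0021, -0.0468, -0.2125)
  A cos θ + B sin θ = C:  0.0921·cos θ + -0.2125·sin θ = 0.0341
  √(A²+B²)=0.2316;  θ3 = -1.1619+1.4232 ≈ 0.2613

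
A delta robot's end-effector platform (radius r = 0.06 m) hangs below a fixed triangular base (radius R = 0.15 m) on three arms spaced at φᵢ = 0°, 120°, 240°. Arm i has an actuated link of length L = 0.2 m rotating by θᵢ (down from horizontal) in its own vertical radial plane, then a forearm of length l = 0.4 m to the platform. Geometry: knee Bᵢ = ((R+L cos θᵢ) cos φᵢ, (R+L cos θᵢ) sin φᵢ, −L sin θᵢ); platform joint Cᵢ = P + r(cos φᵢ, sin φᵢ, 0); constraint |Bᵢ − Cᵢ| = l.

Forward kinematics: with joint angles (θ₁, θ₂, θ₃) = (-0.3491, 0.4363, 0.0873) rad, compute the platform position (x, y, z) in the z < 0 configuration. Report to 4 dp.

O1 = (0.2779·cos0.0°, 0.2779·sin0.0°, 0.0684) = (0.2779, 0.0000, 0.0684)
φ2=120.0°: virtual centre (-0.1356, 0.2349, -0.0845), radius l
arm 3 at φ=240.0°: e+L cos θ3 = 0.2892;  O3 = (-0.1446, -0.2505, -0.0174)
|O₂|²−|O₁|² = -0.0012;  |O₃|²−|O₁|² = 0.0020
plane₁₂: -0.8271x+0.4698y+-0.3059z = -0.0012
det = 0.8114;  x = -0.0004+-0.2882z,  y = -0.0033+0.1435z
sphere 1 gives Az²+Bz+C=0 with A=1.1037, B=0.0227, C=-0.0778;  B²−4AC=0.3441;  roots -0.2760, 0.2554;  negative root z = -0.2760
x = 0.0791, y = -0.0429

(0.0791, -0.0429, -0.2760)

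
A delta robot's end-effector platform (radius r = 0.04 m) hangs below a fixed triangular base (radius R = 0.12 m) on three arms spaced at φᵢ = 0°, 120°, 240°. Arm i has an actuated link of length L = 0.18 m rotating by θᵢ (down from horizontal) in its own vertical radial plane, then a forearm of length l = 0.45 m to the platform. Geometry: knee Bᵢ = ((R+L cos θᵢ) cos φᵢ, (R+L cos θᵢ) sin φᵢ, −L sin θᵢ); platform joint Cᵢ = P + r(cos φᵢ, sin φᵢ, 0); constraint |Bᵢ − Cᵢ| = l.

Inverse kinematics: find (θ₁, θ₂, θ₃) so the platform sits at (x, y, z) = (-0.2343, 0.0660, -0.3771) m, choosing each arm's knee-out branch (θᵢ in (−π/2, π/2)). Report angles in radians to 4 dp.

φ1=0.0° → target in arm frame (-0.2343, 0.0660)
  A cos θ + B sin θ = C:  0.3143·cos θ + -0.3771·sin θ = -0.2090
  γ=atan2(-0.3771,0.3143)=-0.8760;  ψ=arccos(-0.4258)=2.0106;  θ1=γ+ψ≈1.1346
rotate P by −φ2: (0.1743, 0.1699, -0.3771)
  A cos θ + B sin θ = C:  -0.0943·cos θ + -0.3771·sin θ = -0.0274
  γ=atan2(-0.3771,-0.0943)=-1.8159;  ψ=arccos(-0.0705)=1.6414;  θ2=γ+ψ≈-0.1745
rotate P by −φ3: (0.0600, -0.2359, -0.3771)
  A cos θ + B sin θ = C:  0.0200·cos θ + -0.3771·sin θ = -0.0782
  θ3 = atan2(B,A) + arccos(C/0.3776) = 0.2616

θ₁ = 1.1346, θ₂ = -0.1745, θ₃ = 0.2616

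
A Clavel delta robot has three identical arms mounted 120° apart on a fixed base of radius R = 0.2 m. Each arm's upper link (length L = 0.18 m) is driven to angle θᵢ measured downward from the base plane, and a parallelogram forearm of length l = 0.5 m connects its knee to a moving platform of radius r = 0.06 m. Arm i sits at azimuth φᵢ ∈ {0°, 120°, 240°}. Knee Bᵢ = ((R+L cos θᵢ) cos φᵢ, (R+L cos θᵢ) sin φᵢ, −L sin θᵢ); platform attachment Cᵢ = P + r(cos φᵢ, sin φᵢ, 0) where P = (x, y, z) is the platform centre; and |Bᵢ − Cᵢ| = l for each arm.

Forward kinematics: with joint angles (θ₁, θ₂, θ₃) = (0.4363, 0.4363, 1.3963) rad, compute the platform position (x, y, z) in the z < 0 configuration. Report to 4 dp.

φ1=0.0°: virtual centre (0.3031, 0.0000, -0.0761), radius l
φ2=120.0°: virtual centre (-0.1516, 0.2625, -0.0761), radius l
centre 3 = (0.1713·cos240.0°, 0.1713·sin240.0°, -0.1773) = (-0.0856, -0.1483, -0.1773)
subtract pairs → two planes through P
[-0.9094 0.5251 0.0000]·P = 0.0000;  [-0.7775 -0.2966 -0.2024]·P = -0.0369
Cramer: x(z) = 0.0286-0.1567z;  y(z) = 0.0495-0.2715z
quadratic in z: (1.0983)z²+(0.2113)z+(-0.1664)=0, √Δ=0.8807 → z ∈ {-0.4971, 0.3047}; z = -0.4971 (taking z<0)
x = 0.1065, y = 0.1845

(0.1065, 0.1845, -0.4971)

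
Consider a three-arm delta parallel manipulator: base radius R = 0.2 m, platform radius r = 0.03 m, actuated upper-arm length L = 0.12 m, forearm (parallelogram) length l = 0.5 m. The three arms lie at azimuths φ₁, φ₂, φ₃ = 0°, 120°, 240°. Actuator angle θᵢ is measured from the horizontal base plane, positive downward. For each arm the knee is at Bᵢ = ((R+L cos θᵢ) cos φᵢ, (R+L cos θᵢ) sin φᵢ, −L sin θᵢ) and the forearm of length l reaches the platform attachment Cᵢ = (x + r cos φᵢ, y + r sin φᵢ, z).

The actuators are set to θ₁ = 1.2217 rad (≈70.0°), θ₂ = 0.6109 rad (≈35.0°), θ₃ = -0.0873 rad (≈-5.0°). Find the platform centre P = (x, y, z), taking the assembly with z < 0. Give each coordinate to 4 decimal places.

arm 1 at φ=0.0°: (R−r)+L cos θ1 = 0.2110;  S1 = (0.2110, 0.0000, -0.1128)
arm 2 at φ=120.0°: (R−r)+L cos θ2 = 0.2683;  S2 = (-0.1341, 0.2324, -0.0688)
arm 3 at φ=240.0°: (R−r)+L cos θ3 = 0.2895;  S3 = (-0.1448, -0.2508, 0.0105)
|S₂|²−|S₁|² = 0.0195;  |S₃|²−|S₁|² = 0.0267
linear system: -0.6904x+0.4647y = 0.0195−0.0879z; -0.7116x+-0.5015y = 0.0267−0.2464z
Cramer: x(z) = -0.0327+0.2343z;  y(z) = -0.0068+0.1590z
quadratic in z: (1.0802)z²+(0.1091)z+(-0.1778)=0, √Δ=0.8833 → z ∈ {-0.4594, 0.3583}; z = -0.4594 (taking z<0)
x = -0.1404, y = -0.0798

(-0.1404, -0.0798, -0.4594)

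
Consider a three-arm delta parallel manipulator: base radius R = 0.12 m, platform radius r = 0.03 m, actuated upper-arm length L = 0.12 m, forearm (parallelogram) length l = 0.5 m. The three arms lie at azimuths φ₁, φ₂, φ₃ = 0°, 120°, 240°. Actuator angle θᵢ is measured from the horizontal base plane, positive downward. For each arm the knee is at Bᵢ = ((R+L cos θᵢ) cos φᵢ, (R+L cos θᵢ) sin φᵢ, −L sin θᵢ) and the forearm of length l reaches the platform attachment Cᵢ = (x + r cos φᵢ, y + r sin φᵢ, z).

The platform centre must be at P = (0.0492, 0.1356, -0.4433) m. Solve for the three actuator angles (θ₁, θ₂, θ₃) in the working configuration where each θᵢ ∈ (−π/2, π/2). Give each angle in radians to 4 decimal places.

φ1=0.0° → target in arm frame (0.0492, 0.1356)
  A=0.0408, B=-0.4433, C=(l²−L²−A²−y'²−z²)/(2L)=0.0793
  γ=atan2(-0.4433,0.0408)=-1.4790;  ψ=arccos(0.1781)=1.3917;  θ1=γ+ψ≈-0.0873
rotate P by −φ2: (0.0928, -0.1104, -0.4433)
  A cos θ + B sin θ = C:  -0.0028·cos θ + -0.4433·sin θ = 0.1120
  θ2 = atan2(B,A) + arccos(C/0.4433) = -0.2619
rotate P by −φ3: (-0.1420, -0.0252, -0.4433)
  A=0.2320, B=-0.4433, C=(l²−L²−A²−y'²−z²)/(2L)=-0.0641
  √(A²+B²)=0.5004;  θ3 = -1.0886+1.6993 ≈ 0.6107

θ₁ = -0.0873, θ₂ = -0.2619, θ₃ = 0.6107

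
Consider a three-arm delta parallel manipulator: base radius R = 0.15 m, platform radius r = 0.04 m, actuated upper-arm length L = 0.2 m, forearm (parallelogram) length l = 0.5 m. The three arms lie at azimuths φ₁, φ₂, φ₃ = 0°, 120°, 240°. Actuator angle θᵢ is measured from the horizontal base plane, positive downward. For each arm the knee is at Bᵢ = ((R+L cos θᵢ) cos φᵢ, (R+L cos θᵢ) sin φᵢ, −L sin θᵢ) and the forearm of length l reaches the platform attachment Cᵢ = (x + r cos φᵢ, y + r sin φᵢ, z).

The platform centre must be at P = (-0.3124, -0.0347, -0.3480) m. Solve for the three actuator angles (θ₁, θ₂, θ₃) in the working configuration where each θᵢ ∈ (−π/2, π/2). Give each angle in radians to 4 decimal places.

arm 1 (φ=0.0°): x'=-0.3124, y'=-0.0347
  A cos θ + B sin θ = C:  0.4224·cos θ + -0.3480·sin θ = -0.2268
  γ=atan2(-0.3480,0.4224)=-0.6891;  ψ=arccos(-0.4145)=1.9981;  θ1=γ+ψ≈1.3090
φ2=120.0° → target in arm frame (0.1261, 0.2879)
  e−x'=-0.0161;  (l²−L²−(e−x')²−y'²−z²)/2L = 0.0144
  θ2 = atan2(B,A) + arccos(C/0.3484) = -0.0877
φ3=240.0° → target in arm frame (0.1863, -0.2532)
  A=-0.0763, B=-0.3480, C=(l²−L²−A²−y'²−z²)/(2L)=0.0474
  θ3 = atan2(B,A) + arccos(C/0.3563) = -0.3492

θ₁ = 1.3090, θ₂ = -0.0877, θ₃ = -0.3492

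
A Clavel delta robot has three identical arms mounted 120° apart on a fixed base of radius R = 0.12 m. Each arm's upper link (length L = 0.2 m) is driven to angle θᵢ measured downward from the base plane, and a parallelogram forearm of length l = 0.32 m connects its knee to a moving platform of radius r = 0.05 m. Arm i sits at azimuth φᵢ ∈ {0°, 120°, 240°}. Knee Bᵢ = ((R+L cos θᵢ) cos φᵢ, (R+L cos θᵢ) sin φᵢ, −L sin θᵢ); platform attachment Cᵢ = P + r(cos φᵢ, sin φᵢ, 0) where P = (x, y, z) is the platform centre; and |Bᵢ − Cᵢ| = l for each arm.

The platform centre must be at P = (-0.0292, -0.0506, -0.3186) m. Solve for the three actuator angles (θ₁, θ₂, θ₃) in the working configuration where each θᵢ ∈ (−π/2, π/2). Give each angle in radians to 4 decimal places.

θ₁ = 0.6980, θ₂ = 0.6981, θ₃ = 0.3491

arm 1 (φ=0.0°): x'=-0.0292, y'=-0.0506
  A=0.0992, B=-0.3186, C=(l²−L²−A²−y'²−z²)/(2L)=-0.1288
  γ=atan2(-0.3186,0.0992)=-1.2689;  ψ=arccos(-0.3859)=1.9670;  θ1=γ+ψ≈0.6980
rotate P by −φ2: (-0.0292, 0.0506, -0.3186)
  e−x'=0.0992;  (l²−L²−(e−x')²−y'²−z²)/2L = -0.1288
  γ=atan2(-0.3186,0.0992)=-1.2689;  ψ=arccos(-0.3859)=1.9670;  θ2=γ+ψ≈0.6981
rotate P by −φ3: (0.0584, 0.0000, -0.3186)
  e−x'=0.0116;  (l²−L²−(e−x')²−y'²−z²)/2L = -0.0981
  γ=atan2(-0.3186,0.0116)=-1.5345;  ψ=arccos(-0.3077)=1.8836;  θ3=γ+ψ≈0.3491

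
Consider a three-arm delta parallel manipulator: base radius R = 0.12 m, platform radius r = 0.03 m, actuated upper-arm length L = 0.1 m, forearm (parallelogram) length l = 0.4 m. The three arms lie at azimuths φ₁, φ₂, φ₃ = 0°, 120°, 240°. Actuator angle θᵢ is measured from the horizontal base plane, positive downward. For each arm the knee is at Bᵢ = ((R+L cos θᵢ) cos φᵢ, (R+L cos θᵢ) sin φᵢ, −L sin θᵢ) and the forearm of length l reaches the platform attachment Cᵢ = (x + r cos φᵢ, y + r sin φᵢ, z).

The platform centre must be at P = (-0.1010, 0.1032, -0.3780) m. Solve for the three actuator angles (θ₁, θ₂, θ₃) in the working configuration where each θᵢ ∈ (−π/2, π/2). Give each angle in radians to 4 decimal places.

θ₁ = 0.9599, θ₂ = -0.1750, θ₃ = 0.6979

rotate P by −φ1: (-0.1010, 0.1032, -0.3780)
  A cos θ + B sin θ = C:  0.1910·cos θ + -0.3780·sin θ = -0.2001
  √(A²+B²)=0.4235;  θ1 = -1.1029+2.0628 ≈ 0.9599
arm 2 (φ=120.0°): x'=0.1399, y'=0.0359
  A cos θ + B sin θ = C:  -0.0499·cos θ + -0.3780·sin θ = 0.0167
  γ=atan2(-0.3780,-0.0499)=-1.7020;  ψ=arccos(0.0438)=1.5270;  θ2=γ+ψ≈-0.1750
φ3=240.0° → target in arm frame (-0.0389, -0.1391)
  A cos θ + B sin θ = C:  0.1289·cos θ + -0.3780·sin θ = -0.1442
  θ3 = atan2(B,A) + arccos(C/0.3994) = 0.6979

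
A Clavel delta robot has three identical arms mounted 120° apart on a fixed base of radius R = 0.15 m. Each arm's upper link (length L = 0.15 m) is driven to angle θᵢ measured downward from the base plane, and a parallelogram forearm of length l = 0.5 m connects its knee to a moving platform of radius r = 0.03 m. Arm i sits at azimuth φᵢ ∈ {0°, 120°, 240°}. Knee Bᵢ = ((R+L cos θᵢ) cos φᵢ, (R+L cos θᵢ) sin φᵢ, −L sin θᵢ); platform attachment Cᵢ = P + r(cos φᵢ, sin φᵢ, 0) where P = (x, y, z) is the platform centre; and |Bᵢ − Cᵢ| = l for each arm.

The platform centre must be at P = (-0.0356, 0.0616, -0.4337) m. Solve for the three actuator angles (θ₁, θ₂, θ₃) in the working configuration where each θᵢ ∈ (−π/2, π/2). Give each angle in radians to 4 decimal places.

arm 1 (φ=0.0°): x'=-0.0356, y'=0.0616
  e−x'=0.1556;  (l²−L²−(e−x')²−y'²−z²)/2L = 0.0380
  √(A²+B²)=0.4608;  θ1 = -1.2263+1.4882 ≈ 0.2619
rotate P by −φ2: (0.0711, 0.0000, -0.4337)
  e−x'=0.0489;  (l²−L²−(e−x')²−y'²−z²)/2L = 0.1234
  √(A²+B²)=0.4364;  θ2 = -1.4586+1.2842 ≈ -0.1745
rotate P by −φ3: (-0.0355, -0.0616, -0.4337)
  e−x'=0.1555;  (l²−L²−(e−x')²−y'²−z²)/2L = 0.0380
  θ3 = atan2(B,A) + arccos(C/0.4608) = 0.2617

θ₁ = 0.2619, θ₂ = -0.1745, θ₃ = 0.2617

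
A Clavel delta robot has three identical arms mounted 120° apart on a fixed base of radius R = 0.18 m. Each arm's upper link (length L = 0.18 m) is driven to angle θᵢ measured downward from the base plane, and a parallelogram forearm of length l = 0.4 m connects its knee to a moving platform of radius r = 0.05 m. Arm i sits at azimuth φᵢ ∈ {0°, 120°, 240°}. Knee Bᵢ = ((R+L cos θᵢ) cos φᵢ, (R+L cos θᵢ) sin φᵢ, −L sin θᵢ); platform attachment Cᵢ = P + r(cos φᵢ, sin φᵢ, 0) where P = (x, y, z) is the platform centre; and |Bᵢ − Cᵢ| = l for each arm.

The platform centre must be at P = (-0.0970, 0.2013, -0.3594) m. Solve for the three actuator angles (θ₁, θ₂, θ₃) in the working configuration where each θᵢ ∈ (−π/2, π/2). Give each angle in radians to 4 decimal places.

rotate P by −φ1: (-0.0970, 0.2013, -0.3594)
  e−x'=0.2270;  (l²−L²−(e−x')²−y'²−z²)/2L = -0.2601
  γ=atan2(-0.3594,0.2270)=-1.0075;  ψ=arccos(-0.6118)=2.2291;  θ1=γ+ψ≈1.2216
φ2=120.0° → target in arm frame (0.2228, -0.0166)
  e−x'=-0.0928;  (l²−L²−(e−x')²−y'²−z²)/2L = -0.0291
  γ=atan2(-0.3594,-0.0928)=-1.8236;  ψ=arccos(-0.0783)=1.6492;  θ2=γ+ψ≈-0.1744
rotate P by −φ3: (-0.1258, -0.1847, -0.3594)
  A cos θ + B sin θ = C:  0.2558·cos θ + -0.3594·sin θ = -0.2809
  γ=atan2(-0.3594,0.2558)=-0.9522;  ψ=arccos(-0.6367)=2.2610;  θ3=γ+ψ≈1.3088

θ₁ = 1.2216, θ₂ = -0.1744, θ₃ = 1.3088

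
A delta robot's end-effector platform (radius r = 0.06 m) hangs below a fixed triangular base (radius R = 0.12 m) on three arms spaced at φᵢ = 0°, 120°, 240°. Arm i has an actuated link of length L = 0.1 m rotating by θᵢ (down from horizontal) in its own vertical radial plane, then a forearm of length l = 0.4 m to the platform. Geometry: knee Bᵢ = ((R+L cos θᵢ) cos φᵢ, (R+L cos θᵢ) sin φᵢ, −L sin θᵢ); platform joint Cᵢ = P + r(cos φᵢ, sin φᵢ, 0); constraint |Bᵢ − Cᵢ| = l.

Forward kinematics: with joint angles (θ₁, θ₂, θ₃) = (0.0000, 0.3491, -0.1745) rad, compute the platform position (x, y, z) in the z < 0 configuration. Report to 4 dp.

(0.0145, -0.0708, -0.3658)

φ1=0.0°: virtual centre (0.1600, 0.0000, 0.0000), radius l
arm 2 at φ=120.0°: e+L cos θ2 = 0.1540;  O2 = (-0.0770, 0.1333, -0.0342)
arm 3 at φ=240.0°: e+L cos θ3 = 0.1585;  O3 = (-0.0792, -0.1372, 0.0174)
subtract pairs → two planes through P
[-0.4740 0.2667 -0.0684]·P = -0.0007;  [-0.4785 -0.2745 0.0347]·P = -0.0002
Cramer: x(z) = 0.0010-0.0369z;  y(z) = -0.0010+0.1909z
into |P−O₁|² = l²: 1.0378z² + 0.0114z + -0.1347 = 0;  Δ = 0.5593;  z = -0.3658 or 0.3548 → z<0 root = -0.3658
x = 0.0145, y = -0.0708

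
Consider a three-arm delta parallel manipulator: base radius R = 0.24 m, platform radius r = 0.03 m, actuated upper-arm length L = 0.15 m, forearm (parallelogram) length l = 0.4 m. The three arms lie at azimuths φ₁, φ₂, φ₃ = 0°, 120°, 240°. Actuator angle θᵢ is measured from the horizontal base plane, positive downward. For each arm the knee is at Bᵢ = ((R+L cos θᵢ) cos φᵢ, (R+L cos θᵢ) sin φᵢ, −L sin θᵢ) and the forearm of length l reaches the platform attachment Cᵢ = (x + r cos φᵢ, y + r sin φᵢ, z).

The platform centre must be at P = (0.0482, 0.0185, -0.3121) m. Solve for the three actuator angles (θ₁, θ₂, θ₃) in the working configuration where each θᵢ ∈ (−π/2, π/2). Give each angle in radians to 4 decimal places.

arm 1 (φ=0.0°): x'=0.0482, y'=0.0185
  A cos θ + B sin θ = C:  0.1618·cos θ + -0.3121·sin θ = 0.0452
  √(A²+B²)=0.3515;  θ1 = -1.0925+1.4417 ≈ 0.3492
φ2=120.0° → target in arm frame (-0.0081, -0.0510)
  A cos θ + B sin θ = C:  0.2181·cos θ + -0.3121·sin θ = -0.0335
  √(A²+B²)=0.3807;  θ2 = -0.9609+1.6590 ≈ 0.6981
rotate P by −φ3: (-0.0401, 0.0325, -0.3121)
  A=0.2501, B=-0.3121, C=(l²−L²−A²−y'²−z²)/(2L)=-0.0784
  γ=atan2(-0.3121,0.2501)=-0.8952;  ψ=arccos(-0.1960)=1.7681;  θ3=γ+ψ≈0.8729

θ₁ = 0.3492, θ₂ = 0.6981, θ₃ = 0.8729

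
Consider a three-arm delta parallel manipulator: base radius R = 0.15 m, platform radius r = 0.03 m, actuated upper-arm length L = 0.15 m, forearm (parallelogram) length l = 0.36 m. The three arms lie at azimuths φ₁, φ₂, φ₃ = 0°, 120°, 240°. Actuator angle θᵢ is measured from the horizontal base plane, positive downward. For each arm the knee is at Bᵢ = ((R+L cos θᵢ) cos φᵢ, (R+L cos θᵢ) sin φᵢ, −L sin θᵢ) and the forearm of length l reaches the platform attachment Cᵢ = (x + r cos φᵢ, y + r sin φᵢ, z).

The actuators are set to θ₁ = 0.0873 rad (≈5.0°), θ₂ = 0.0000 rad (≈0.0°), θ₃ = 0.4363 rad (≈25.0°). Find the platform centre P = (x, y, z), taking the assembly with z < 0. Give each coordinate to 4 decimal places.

(0.0148, 0.0407, -0.2643)

S1 = (0.2694·cos0.0°, 0.2694·sin0.0°, -0.0131) = (0.2694, 0.0000, -0.0131)
S2 = (0.2700·cos120.0°, 0.2700·sin120.0°, 0.0000) = (-0.1350, 0.2338, 0.0000)
S3 = (0.2559·cos240.0°, 0.2559·sin240.0°, -0.0634) = (-0.1280, -0.2217, -0.0634)
subtract pairs → two planes through P
[-0.8089 0.4677 0.0262]·P = 0.0001;  [-0.7948 -0.4433 -0.1006]·P = -0.0032
det = 0.7303;  x = 0.0020+-0.0486z,  y = 0.0037+-0.1399z
quadratic in z: (1.0219)z²+(0.0511)z+(-0.0579)=0, √Δ=0.4891 → z ∈ {-0.2643, 0.2143}; z = -0.2643 (taking z<0)
x = 0.0148, y = 0.0407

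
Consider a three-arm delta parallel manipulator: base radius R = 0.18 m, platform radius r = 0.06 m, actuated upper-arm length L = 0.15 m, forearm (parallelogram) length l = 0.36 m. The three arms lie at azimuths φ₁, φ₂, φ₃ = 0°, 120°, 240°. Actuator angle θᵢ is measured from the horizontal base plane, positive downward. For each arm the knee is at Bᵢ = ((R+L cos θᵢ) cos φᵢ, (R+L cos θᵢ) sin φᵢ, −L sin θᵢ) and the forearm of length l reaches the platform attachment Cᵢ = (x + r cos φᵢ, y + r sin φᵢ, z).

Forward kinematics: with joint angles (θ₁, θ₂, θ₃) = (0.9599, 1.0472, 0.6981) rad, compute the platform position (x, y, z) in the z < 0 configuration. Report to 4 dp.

(-0.0133, -0.0485, -0.4042)

arm 1 at φ=0.0°: e+L cos θ1 = 0.2060;  O1 = (0.2060, 0.0000, -0.1229)
arm 2 at φ=120.0°: e+L cos θ2 = 0.1950;  O2 = (-0.0975, 0.1689, -0.1299)
φ3=240.0°: virtual centre (-0.1175, -0.2034, -0.0964), radius l
|O₂|²−|O₁|² = -0.0026;  |O₃|²−|O₁|² = 0.0069
linear system: -0.6071x+0.3377y = -0.0026−-0.0141z; -0.6470x+-0.4069y = 0.0069−0.0529z
det = 0.4655;  x = -0.0027+0.0261z,  y = -0.0127+0.0886z
quadratic in z: (1.0085)z²+(0.2326)z+(-0.0708)=0, √Δ=0.5827 → z ∈ {-0.4042, 0.1736}; z = -0.4042 (taking z<0)
x = -0.0133, y = -0.0485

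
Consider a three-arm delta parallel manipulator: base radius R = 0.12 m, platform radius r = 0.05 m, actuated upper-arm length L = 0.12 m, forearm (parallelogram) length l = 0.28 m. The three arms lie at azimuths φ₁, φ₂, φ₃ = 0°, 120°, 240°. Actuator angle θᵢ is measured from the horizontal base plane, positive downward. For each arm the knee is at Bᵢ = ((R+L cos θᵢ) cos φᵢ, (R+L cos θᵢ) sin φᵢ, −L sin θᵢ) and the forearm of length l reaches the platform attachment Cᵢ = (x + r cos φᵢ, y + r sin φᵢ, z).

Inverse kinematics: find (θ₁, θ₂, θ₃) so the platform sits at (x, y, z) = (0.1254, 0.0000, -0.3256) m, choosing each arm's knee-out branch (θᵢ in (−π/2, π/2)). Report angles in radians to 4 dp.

rotate P by −φ1: (0.1254, 0.0000, -0.3256)
  e−x'=-0.0554;  (l²−L²−(e−x')²−y'²−z²)/2L = -0.1879
  γ=atan2(-0.3256,-0.0554)=-1.7393;  ψ=arccos(-0.5688)=2.1758;  θ1=γ+ψ≈0.4365
φ2=120.0° → target in arm frame (-0.0627, -0.1086)
  A cos θ + B sin θ = C:  0.1327·cos θ + -0.3256·sin θ = -0.2976
  θ2 = atan2(B,A) + arccos(C/0.3516) = 1.3961
rotate P by −φ3: (-0.0627, 0.1086, -0.3256)
  e−x'=0.1327;  (l²−L²−(e−x')²−y'²−z²)/2L = -0.2976
  γ=atan2(-0.3256,0.1327)=-1.1838;  ψ=arccos(-0.8463)=2.5799;  θ3=γ+ψ≈1.3961

θ₁ = 0.4365, θ₂ = 1.3961, θ₃ = 1.3961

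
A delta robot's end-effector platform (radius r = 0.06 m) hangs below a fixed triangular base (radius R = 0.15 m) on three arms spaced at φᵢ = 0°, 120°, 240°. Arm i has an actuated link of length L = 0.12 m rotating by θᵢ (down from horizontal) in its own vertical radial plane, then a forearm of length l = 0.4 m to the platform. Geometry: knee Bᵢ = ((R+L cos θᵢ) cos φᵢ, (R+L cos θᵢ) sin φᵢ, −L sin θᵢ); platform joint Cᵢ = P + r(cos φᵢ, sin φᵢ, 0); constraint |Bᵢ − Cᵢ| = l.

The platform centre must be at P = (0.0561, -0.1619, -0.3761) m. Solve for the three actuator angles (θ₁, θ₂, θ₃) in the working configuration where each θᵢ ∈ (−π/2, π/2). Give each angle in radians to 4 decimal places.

arm 1 (φ=0.0°): x'=0.0561, y'=-0.1619
  A cos θ + B sin θ = C:  0.0339·cos θ + -0.3761·sin θ = -0.0967
  θ1 = atan2(B,A) + arccos(C/0.3776) = 0.3489
arm 2 (φ=120.0°): x'=-0.1683, y'=0.0324
  A=0.2583, B=-0.3761, C=(l²−L²−A²−y'²−z²)/(2L)=-0.2650
  γ=atan2(-0.3761,0.2583)=-0.9691;  ψ=arccos(-0.5808)=2.1905;  θ2=γ+ψ≈1.2215
rotate P by −φ3: (0.1122, 0.1295, -0.3761)
  A=-0.0222, B=-0.3761, C=(l²−L²−A²−y'²−z²)/(2L)=-0.0547
  θ3 = atan2(B,A) + arccos(C/0.3768) = 0.0868

θ₁ = 0.3489, θ₂ = 1.2215, θ₃ = 0.0868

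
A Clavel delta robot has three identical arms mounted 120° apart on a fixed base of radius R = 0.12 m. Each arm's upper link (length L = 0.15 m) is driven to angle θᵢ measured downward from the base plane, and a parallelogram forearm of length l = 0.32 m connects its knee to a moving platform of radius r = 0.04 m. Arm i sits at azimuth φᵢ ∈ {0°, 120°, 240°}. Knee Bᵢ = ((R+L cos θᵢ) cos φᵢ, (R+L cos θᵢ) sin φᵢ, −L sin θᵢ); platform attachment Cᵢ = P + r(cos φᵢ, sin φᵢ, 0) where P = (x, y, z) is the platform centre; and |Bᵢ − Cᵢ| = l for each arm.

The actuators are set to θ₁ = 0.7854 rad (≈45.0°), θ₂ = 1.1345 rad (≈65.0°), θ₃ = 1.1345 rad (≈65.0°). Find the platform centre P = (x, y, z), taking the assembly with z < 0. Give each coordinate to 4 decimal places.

φ1=0.0°: virtual centre (0.1861, 0.0000, -0.1061), radius l
φ2=120.0°: virtual centre (-0.0717, 0.1242, -0.1359), radius l
arm 3 at φ=240.0°: ρ3 = 0.1434;  O3 = (-0.0717, -0.1242, -0.1359)
|O₂|²−|O₁|² = -0.0068;  |O₃|²−|O₁|² = -0.0068
plane₁₂: -0.5155x+0.2484y+-0.0598z = -0.0068
Cramer: x(z) = 0.0132-0.1159z;  y(z) = 0.0000+0.0000z
sphere 1 gives Az²+Bz+C=0 with A=1.0134, B=0.2522, C=-0.0613;  B²−4AC=0.3120;  roots -0.4000, 0.1512;  negative root z = -0.4000
x = 0.0596, y = 0.0000

(0.0596, 0.0000, -0.4000)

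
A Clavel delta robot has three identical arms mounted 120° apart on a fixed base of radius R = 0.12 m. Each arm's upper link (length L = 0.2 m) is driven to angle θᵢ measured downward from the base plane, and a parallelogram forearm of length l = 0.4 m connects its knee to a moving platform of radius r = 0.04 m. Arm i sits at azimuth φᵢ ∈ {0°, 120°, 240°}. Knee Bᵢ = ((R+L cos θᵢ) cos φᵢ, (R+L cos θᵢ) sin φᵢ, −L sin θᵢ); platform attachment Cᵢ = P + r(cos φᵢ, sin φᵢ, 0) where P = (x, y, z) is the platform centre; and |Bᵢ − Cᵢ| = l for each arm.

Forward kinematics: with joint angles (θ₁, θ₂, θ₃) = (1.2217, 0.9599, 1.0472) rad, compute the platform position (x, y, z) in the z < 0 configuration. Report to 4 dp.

(-0.0551, 0.0178, -0.5319)

φ1=0.0°: virtual centre (0.1484, 0.0000, -0.1879), radius l
φ2=120.0°: virtual centre (-0.0974, 0.1686, -0.1638), radius l
arm 3 at φ=240.0°: (R−r)+L cos θ3 = 0.1800;  O3 = (-0.0900, -0.1559, -0.1732)
|O₂|²−|O₁|² = 0.0074;  |O₃|²−|O₁|² = 0.0051
plane₁₂: -0.4915x+0.3373y+0.0482z = 0.0074
det = 0.3141;  x = -0.0128+0.0795z,  y = 0.0033+-0.0271z
sphere 1 gives Az²+Bz+C=0 with A=1.0071, B=0.3501, C=-0.0987;  B²−4AC=0.5201;  roots -0.5319, 0.1842;  negative root z = -0.5319
x = -0.0551, y = 0.0178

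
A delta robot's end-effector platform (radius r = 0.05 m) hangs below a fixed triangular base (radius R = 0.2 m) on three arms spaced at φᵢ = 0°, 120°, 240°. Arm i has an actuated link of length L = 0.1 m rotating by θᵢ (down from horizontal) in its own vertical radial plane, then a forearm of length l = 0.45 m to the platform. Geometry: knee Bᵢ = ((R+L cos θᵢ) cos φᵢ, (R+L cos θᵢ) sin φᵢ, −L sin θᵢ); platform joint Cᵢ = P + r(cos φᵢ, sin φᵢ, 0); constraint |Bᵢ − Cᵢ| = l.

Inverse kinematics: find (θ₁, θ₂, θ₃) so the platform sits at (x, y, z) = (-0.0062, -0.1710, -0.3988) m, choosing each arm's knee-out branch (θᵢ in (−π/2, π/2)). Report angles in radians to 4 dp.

arm 1 (φ=0.0°): x'=-0.0062, y'=-0.1710
  e−x'=0.1562;  (l²−L²−(e−x')²−y'²−z²)/2L = -0.1009
  γ=atan2(-0.3988,0.1562)=-1.1975;  ψ=arccos(-0.2356)=1.8086;  θ1=γ+ψ≈0.6111
arm 2 (φ=120.0°): x'=-0.1450, y'=0.0909
  A=0.2950, B=-0.3988, C=(l²−L²−A²−y'²−z²)/(2L)=-0.3091
  γ=atan2(-0.3988,0.2950)=-0.9339;  ψ=arccos(-0.6231)=2.2435;  θ2=γ+ψ≈1.3096
arm 3 (φ=240.0°): x'=0.1512, y'=0.0801
  e−x'=-0.0012;  (l²−L²−(e−x')²−y'²−z²)/2L = 0.1352
  θ3 = atan2(B,A) + arccos(C/0.3988) = -0.3488

θ₁ = 0.6111, θ₂ = 1.3096, θ₃ = -0.3488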